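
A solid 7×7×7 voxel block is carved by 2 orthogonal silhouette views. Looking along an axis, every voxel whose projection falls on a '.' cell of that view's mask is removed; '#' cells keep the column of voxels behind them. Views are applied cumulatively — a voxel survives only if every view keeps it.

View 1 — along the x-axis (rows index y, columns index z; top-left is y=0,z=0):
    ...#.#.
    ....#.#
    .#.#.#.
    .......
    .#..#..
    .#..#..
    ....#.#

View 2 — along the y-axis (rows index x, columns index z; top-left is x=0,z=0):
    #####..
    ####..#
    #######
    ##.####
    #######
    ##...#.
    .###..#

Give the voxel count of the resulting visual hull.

|visual hull| = 67

full grid |V| = 343
after view 1 [x-axis, 13 of 49 cells solid] → remaining = 91
after view 2 [y-axis, 37 of 49 cells solid] → remaining = 67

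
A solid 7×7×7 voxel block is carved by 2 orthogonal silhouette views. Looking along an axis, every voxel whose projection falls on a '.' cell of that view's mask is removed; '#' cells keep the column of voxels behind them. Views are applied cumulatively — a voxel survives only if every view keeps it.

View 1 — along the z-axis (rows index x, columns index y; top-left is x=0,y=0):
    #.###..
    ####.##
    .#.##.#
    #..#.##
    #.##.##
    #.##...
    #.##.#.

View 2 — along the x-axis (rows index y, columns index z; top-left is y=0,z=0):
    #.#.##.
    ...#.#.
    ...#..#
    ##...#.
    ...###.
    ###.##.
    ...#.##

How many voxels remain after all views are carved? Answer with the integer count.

voxel count = 97

full grid |V| = 343
[1] z-view keeps 30 columns → grid now 210
[2] x-view keeps 22 columns → grid now 97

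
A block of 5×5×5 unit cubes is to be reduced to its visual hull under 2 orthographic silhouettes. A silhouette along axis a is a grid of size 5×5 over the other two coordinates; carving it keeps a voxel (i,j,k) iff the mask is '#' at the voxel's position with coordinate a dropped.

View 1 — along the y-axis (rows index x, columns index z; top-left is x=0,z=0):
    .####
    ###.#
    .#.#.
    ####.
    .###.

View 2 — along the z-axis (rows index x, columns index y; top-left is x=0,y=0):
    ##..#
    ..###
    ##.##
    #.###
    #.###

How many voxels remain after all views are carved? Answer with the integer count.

60 voxels

before carving: 125 voxels (5×5×5)
after view 1 [y-axis, 17 of 25 cells solid] → remaining = 85
after view 2 [z-axis, 18 of 25 cells solid] → remaining = 60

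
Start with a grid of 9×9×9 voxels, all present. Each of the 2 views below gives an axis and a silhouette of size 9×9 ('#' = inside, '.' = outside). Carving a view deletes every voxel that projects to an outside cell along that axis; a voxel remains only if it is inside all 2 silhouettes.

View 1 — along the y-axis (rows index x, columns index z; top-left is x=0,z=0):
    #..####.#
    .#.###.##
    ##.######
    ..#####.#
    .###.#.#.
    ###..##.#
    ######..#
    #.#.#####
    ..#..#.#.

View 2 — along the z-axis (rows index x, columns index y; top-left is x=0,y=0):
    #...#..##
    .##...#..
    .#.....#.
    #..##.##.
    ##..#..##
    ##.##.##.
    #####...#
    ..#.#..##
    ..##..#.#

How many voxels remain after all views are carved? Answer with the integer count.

remaining voxels: 231

start: 9×9×9 = 729 voxels
carve view 1 (along y, XZ-mask fill 54/81): 486 voxels remain
carve view 2 (along z, XY-mask fill 39/81): 231 voxels remain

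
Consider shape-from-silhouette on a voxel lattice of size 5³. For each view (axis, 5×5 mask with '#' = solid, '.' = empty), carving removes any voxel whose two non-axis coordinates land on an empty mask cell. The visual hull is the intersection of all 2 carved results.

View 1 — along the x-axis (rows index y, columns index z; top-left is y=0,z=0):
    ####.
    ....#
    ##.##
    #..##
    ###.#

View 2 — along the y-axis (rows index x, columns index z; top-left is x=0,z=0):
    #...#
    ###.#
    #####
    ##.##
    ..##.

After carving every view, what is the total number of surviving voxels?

initial block: 5^3 = 125
[1] x-view keeps 16 columns → grid now 80
[2] y-view keeps 17 columns → grid now 56

remaining voxels: 56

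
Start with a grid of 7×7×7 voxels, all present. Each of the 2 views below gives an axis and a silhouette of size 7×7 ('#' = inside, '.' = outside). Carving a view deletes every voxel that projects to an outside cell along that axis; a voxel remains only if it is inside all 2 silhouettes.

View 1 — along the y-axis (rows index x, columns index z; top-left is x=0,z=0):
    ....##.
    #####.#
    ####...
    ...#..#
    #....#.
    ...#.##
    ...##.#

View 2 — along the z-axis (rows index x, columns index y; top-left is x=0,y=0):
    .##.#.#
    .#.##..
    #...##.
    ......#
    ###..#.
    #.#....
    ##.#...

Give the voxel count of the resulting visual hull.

|visual hull| = 63

before carving: 343 voxels (7×7×7)
  1. axis=1 (XZ plane), |mask|=22  ⇒  voxels=154
  2. axis=2 (XY plane), |mask|=20  ⇒  voxels=63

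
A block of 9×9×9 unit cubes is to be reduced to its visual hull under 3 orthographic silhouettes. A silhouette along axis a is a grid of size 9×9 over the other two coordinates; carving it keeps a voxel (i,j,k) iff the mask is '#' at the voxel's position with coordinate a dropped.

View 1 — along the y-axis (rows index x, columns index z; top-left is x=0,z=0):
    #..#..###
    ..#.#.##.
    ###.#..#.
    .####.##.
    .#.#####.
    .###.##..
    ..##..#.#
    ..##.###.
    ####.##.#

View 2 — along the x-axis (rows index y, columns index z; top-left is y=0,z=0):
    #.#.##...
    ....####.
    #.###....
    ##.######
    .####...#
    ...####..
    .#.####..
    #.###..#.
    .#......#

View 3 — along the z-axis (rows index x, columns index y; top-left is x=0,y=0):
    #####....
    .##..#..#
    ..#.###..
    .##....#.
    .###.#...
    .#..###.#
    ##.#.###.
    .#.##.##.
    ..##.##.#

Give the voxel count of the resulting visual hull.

|visual hull| = 111

initial block: 9^3 = 729
carve view 1 (along y, XZ-mask fill 47/81): 423 voxels remain
carve view 2 (along x, YZ-mask fill 41/81): 213 voxels remain
carve view 3 (along z, XY-mask fill 41/81): 111 voxels remain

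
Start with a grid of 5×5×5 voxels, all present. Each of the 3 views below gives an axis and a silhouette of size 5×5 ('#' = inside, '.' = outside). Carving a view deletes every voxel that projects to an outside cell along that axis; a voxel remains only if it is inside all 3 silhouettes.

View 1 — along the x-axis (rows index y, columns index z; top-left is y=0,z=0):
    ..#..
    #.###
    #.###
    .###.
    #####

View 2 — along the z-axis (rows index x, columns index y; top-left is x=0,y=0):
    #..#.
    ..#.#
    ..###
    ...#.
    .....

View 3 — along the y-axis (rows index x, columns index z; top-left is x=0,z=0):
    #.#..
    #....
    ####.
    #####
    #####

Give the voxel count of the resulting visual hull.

17 voxels

full grid |V| = 125
after view 1 [x-axis, 17 of 25 cells solid] → remaining = 85
after view 2 [z-axis, 8 of 25 cells solid] → remaining = 28
after view 3 [y-axis, 17 of 25 cells solid] → remaining = 17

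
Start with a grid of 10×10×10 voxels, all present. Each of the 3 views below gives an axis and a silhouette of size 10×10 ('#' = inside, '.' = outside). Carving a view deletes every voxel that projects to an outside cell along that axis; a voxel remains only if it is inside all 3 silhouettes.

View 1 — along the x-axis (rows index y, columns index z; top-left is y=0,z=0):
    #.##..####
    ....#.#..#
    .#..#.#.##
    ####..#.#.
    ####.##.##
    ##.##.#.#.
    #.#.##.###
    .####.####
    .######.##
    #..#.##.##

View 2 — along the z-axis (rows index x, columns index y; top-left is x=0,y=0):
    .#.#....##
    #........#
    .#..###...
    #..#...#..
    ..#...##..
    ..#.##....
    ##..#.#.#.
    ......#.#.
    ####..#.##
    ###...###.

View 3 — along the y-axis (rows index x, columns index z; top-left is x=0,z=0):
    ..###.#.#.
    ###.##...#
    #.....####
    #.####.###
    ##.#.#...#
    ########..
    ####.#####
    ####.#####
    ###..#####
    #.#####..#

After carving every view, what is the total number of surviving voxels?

remaining voxels: 175

start: 10×10×10 = 1000 voxels
  1. axis=0 (YZ plane), |mask|=64  ⇒  voxels=640
  2. axis=2 (XY plane), |mask|=39  ⇒  voxels=248
  3. axis=1 (XZ plane), |mask|=70  ⇒  voxels=175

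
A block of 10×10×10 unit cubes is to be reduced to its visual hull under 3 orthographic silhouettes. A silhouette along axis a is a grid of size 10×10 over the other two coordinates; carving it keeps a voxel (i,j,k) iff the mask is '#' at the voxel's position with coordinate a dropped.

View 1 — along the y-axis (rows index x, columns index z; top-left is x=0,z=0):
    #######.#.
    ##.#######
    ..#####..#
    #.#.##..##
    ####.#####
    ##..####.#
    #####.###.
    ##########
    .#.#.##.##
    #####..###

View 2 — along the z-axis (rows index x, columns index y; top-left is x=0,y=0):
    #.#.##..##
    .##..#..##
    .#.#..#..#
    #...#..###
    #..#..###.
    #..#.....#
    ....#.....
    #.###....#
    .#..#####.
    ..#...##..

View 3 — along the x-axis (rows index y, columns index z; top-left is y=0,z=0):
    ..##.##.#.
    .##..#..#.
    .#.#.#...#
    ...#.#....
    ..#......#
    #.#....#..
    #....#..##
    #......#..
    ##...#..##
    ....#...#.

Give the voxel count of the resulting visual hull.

before carving: 1000 voxels (10×10×10)
after view 1 [y-axis, 77 of 100 cells solid] → remaining = 770
after view 2 [z-axis, 43 of 100 cells solid] → remaining = 331
after view 3 [x-axis, 33 of 100 cells solid] → remaining = 109

109 voxels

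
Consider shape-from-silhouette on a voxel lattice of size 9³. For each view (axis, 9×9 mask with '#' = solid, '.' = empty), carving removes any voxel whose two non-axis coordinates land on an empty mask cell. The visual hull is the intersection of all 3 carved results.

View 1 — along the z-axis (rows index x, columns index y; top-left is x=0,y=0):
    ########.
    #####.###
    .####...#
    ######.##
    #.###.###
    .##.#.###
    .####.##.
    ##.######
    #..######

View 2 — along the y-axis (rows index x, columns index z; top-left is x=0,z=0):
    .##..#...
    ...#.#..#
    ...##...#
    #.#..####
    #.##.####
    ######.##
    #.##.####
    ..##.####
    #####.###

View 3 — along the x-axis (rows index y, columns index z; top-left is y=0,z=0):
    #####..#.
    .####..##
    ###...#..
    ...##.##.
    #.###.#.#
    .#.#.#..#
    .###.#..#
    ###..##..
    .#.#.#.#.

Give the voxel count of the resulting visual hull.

remaining voxels: 192

start: 9×9×9 = 729 voxels
carve view 1 (along z, XY-mask fill 63/81): 567 voxels remain
carve view 2 (along y, XZ-mask fill 51/81): 354 voxels remain
carve view 3 (along x, YZ-mask fill 44/81): 192 voxels remain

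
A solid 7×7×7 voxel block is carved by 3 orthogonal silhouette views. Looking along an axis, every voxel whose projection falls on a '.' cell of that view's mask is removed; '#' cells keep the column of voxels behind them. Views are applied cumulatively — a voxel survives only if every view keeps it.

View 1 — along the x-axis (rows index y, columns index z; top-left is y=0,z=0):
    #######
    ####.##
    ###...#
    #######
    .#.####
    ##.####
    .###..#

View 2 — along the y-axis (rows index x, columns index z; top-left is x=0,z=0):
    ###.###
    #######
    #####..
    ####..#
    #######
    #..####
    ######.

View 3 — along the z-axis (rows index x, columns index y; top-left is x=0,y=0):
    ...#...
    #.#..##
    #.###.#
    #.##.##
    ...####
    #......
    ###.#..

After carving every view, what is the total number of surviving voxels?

113 voxels

start: 7×7×7 = 343 voxels
step 1: project along x, AND mask (39/49) → |grid| = 273
step 2: project along y, AND mask (41/49) → |grid| = 227
step 3: project along z, AND mask (24/49) → |grid| = 113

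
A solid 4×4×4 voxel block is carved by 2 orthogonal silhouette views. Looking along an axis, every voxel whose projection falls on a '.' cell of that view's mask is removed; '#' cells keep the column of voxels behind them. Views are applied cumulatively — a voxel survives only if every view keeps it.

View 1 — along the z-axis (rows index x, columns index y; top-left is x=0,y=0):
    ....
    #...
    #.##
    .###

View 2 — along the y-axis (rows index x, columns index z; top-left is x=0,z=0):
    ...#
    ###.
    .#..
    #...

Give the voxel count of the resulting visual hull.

|visual hull| = 9

before carving: 64 voxels (4×4×4)
after view 1 [z-axis, 7 of 16 cells solid] → remaining = 28
after view 2 [y-axis, 6 of 16 cells solid] → remaining = 9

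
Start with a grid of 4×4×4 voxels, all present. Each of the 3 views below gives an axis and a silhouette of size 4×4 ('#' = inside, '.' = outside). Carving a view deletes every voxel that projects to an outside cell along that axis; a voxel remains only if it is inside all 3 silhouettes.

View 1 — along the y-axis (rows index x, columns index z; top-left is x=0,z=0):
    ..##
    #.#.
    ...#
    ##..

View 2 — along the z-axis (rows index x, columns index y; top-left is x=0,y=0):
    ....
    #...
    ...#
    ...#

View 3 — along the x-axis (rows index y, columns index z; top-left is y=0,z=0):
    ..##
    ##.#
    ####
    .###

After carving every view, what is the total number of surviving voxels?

remaining voxels: 3

start: 4×4×4 = 64 voxels
carve view 1 (along y, XZ-mask fill 7/16): 28 voxels remain
carve view 2 (along z, XY-mask fill 3/16): 5 voxels remain
carve view 3 (along x, YZ-mask fill 12/16): 3 voxels remain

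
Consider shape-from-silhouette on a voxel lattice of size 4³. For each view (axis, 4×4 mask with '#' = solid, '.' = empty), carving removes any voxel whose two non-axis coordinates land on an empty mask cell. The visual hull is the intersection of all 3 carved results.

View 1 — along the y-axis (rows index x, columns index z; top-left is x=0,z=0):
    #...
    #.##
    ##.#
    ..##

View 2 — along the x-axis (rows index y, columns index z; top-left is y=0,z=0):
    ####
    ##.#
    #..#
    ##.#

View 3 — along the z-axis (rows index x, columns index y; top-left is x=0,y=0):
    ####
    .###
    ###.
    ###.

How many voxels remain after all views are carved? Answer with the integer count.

full grid |V| = 64
[1] y-view keeps 9 columns → grid now 36
[2] x-view keeps 12 columns → grid now 29
[3] z-view keeps 13 columns → grid now 22

remaining voxels: 22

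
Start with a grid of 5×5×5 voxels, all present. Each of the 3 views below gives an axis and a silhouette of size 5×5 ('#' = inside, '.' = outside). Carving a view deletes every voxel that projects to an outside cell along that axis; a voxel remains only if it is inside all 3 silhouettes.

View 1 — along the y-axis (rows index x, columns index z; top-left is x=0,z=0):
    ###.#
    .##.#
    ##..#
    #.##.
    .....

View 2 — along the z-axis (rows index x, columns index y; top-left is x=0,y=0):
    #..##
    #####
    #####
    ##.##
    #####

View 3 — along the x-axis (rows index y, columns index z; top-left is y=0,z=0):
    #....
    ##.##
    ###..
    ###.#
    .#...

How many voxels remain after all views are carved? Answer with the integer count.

remaining voxels: 29

initial block: 5^3 = 125
[1] y-view keeps 13 columns → grid now 65
[2] z-view keeps 22 columns → grid now 54
[3] x-view keeps 13 columns → grid now 29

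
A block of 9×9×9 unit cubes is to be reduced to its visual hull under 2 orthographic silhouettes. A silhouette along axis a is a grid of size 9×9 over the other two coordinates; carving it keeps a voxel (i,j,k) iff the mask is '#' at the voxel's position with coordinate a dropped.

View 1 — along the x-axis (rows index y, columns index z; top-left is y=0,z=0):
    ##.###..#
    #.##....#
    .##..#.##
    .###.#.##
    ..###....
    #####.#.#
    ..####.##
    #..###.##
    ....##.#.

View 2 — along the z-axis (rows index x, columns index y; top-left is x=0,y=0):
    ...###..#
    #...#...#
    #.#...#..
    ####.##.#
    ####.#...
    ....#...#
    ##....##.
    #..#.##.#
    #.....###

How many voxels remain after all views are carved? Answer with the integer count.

190 voxels

before carving: 729 voxels (9×9×9)
  1. axis=0 (YZ plane), |mask|=46  ⇒  voxels=414
  2. axis=2 (XY plane), |mask|=37  ⇒  voxels=190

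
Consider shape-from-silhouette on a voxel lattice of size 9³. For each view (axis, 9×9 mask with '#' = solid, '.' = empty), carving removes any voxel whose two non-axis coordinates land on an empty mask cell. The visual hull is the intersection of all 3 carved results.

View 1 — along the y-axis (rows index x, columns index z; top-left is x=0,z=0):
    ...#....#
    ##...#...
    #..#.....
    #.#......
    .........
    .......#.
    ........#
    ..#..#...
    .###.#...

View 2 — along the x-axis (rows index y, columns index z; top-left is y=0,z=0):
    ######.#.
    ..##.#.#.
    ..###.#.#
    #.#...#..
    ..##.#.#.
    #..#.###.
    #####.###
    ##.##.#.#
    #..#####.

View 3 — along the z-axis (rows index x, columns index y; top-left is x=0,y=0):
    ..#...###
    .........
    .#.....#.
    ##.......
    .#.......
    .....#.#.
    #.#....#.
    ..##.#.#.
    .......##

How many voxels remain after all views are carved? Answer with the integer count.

23 voxels

start: 9×9×9 = 729 voxels
V1 y: intersect with XZ mask (17 set) -- 153 left
V2 x: intersect with YZ mask (48 set) -- 93 left
V3 z: intersect with XY mask (20 set) -- 23 left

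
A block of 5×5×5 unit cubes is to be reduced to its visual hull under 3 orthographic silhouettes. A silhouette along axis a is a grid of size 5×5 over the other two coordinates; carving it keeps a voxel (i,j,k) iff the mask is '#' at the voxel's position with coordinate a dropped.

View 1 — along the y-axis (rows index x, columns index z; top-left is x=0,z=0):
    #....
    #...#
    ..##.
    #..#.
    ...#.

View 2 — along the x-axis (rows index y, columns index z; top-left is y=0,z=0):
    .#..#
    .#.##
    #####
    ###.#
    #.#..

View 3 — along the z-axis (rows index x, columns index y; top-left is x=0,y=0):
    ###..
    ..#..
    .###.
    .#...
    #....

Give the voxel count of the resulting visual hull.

full grid |V| = 125
[1] y-view keeps 8 columns → grid now 40
[2] x-view keeps 16 columns → grid now 22
[3] z-view keeps 9 columns → grid now 8

remaining voxels: 8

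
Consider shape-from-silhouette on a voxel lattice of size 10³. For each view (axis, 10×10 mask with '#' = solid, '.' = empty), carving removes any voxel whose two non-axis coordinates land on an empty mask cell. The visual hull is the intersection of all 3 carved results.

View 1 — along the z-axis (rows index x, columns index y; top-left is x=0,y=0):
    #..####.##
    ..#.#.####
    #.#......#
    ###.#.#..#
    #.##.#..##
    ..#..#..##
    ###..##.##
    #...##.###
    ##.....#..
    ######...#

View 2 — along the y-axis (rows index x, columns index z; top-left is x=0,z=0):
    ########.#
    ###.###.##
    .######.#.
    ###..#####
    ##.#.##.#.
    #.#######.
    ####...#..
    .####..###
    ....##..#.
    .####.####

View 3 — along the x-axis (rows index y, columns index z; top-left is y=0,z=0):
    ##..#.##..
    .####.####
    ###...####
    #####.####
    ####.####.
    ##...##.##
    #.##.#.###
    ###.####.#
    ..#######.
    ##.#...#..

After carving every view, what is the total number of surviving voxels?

start: 10×10×10 = 1000 voxels
after view 1 [z-axis, 55 of 100 cells solid] → remaining = 550
after view 2 [y-axis, 69 of 100 cells solid] → remaining = 390
after view 3 [x-axis, 69 of 100 cells solid] → remaining = 249

|visual hull| = 249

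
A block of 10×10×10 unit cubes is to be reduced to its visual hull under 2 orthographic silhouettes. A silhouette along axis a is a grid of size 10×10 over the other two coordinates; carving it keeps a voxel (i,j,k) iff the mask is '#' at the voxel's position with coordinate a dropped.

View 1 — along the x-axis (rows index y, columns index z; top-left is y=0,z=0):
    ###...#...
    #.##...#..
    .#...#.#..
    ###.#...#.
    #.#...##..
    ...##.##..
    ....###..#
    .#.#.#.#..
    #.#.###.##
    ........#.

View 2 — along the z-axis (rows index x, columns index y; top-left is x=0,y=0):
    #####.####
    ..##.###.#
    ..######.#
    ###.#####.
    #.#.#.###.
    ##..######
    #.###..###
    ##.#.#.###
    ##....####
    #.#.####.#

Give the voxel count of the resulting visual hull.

initial block: 10^3 = 1000
step 1: project along x, AND mask (40/100) → |grid| = 400
step 2: project along z, AND mask (71/100) → |grid| = 279

|visual hull| = 279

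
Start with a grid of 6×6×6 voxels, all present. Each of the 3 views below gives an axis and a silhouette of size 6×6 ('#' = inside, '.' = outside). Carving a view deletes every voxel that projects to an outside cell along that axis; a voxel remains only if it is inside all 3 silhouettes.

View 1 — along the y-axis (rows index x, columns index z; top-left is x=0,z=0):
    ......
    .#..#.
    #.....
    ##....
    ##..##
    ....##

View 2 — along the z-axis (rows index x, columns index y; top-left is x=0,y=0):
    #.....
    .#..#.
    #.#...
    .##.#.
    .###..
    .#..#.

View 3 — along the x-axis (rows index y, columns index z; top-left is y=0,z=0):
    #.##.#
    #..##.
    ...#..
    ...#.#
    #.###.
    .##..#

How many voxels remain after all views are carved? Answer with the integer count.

voxel count = 10

start: 6×6×6 = 216 voxels
  1. axis=1 (XZ plane), |mask|=11  ⇒  voxels=66
  2. axis=2 (XY plane), |mask|=13  ⇒  voxels=28
  3. axis=0 (YZ plane), |mask|=17  ⇒  voxels=10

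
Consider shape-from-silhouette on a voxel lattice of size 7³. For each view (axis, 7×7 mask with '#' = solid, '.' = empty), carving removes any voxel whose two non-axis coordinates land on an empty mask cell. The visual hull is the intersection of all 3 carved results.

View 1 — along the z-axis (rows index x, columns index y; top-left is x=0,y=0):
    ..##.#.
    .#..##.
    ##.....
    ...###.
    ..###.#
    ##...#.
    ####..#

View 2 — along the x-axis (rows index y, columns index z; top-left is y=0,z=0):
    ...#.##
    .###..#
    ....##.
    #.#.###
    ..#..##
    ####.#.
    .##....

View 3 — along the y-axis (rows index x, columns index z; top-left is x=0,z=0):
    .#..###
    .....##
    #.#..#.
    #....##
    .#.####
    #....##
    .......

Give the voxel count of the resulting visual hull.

initial block: 7^3 = 343
  1. axis=2 (XY plane), |mask|=23  ⇒  voxels=161
  2. axis=0 (YZ plane), |mask|=24  ⇒  voxels=84
  3. axis=1 (XZ plane), |mask|=20  ⇒  voxels=33

remaining voxels: 33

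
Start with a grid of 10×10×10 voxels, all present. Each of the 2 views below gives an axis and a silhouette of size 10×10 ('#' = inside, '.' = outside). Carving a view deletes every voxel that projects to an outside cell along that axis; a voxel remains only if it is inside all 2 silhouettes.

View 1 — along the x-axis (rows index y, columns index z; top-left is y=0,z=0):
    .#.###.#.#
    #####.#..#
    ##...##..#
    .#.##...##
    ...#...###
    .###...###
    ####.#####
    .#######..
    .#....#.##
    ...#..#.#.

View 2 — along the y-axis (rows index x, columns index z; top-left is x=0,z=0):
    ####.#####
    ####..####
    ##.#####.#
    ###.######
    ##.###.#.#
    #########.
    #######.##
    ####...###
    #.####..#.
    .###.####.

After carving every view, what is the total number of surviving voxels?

|visual hull| = 445

start: 10×10×10 = 1000 voxels
carve view 1 (along x, YZ-mask fill 56/100): 560 voxels remain
carve view 2 (along y, XZ-mask fill 79/100): 445 voxels remain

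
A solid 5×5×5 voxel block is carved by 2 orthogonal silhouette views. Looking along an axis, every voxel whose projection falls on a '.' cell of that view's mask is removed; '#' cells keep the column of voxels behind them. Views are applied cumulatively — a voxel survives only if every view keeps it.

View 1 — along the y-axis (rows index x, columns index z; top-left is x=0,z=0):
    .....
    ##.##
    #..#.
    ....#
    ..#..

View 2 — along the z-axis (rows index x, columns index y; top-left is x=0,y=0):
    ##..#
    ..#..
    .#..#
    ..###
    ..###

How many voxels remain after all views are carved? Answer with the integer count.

voxel count = 14

full grid |V| = 125
[1] y-view keeps 8 columns → grid now 40
[2] z-view keeps 12 columns → grid now 14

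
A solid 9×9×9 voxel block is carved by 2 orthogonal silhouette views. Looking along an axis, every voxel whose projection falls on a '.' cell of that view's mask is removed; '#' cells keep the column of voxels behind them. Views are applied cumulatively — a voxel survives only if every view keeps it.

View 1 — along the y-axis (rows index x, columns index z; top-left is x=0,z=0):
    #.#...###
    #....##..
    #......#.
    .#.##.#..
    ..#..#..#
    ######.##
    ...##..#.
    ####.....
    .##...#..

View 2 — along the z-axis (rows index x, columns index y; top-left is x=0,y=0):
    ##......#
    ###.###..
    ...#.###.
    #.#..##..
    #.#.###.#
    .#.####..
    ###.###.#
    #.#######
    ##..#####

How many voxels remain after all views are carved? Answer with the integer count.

before carving: 729 voxels (9×9×9)
after view 1 [y-axis, 35 of 81 cells solid] → remaining = 315
after view 2 [z-axis, 50 of 81 cells solid] → remaining = 189

|visual hull| = 189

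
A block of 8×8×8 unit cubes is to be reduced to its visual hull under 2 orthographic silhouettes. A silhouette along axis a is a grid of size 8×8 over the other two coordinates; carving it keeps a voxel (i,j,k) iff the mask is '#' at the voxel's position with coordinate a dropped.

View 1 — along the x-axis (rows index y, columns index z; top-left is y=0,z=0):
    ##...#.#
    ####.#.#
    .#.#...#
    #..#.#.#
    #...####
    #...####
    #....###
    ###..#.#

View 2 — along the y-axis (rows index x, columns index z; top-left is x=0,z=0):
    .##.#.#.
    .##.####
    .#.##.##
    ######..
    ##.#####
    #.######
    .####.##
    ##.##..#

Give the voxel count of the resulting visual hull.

start: 8×8×8 = 512 voxels
V1 x: intersect with YZ mask (36 set) -- 288 left
V2 y: intersect with XZ mask (46 set) -- 194 left

|visual hull| = 194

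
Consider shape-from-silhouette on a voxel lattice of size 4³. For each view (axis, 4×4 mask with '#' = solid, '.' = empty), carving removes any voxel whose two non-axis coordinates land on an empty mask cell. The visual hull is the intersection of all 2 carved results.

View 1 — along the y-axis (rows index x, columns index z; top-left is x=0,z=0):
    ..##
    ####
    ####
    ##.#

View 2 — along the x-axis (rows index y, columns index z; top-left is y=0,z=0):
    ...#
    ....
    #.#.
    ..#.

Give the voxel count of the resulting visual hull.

remaining voxels: 13

full grid |V| = 64
[1] y-view keeps 13 columns → grid now 52
[2] x-view keeps 4 columns → grid now 13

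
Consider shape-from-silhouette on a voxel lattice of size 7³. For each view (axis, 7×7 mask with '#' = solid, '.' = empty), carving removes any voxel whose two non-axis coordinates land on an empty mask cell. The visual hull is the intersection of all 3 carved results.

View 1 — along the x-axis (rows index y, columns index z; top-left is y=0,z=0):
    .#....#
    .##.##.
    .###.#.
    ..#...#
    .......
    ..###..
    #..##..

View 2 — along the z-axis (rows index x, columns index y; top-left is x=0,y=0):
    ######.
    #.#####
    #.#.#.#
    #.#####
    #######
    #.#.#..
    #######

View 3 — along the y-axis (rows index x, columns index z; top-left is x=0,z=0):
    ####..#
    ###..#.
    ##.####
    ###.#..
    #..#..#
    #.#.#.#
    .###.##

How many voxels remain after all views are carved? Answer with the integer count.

voxel count = 56

before carving: 343 voxels (7×7×7)
after view 1 [x-axis, 18 of 49 cells solid] → remaining = 126
after view 2 [z-axis, 39 of 49 cells solid] → remaining = 94
after view 3 [y-axis, 31 of 49 cells solid] → remaining = 56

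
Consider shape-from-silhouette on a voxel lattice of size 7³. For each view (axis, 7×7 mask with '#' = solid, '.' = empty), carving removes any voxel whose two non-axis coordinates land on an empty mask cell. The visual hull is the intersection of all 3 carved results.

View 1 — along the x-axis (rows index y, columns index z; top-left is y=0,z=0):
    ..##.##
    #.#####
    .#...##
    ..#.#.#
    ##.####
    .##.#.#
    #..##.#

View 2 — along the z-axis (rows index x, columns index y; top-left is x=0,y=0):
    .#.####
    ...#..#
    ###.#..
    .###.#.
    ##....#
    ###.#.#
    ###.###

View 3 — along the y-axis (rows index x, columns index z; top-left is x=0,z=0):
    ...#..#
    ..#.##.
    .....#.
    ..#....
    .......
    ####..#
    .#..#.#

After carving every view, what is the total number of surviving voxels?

before carving: 343 voxels (7×7×7)
after view 1 [x-axis, 30 of 49 cells solid] → remaining = 210
after view 2 [z-axis, 29 of 49 cells solid] → remaining = 129
after view 3 [y-axis, 15 of 49 cells solid] → remaining = 47

voxel count = 47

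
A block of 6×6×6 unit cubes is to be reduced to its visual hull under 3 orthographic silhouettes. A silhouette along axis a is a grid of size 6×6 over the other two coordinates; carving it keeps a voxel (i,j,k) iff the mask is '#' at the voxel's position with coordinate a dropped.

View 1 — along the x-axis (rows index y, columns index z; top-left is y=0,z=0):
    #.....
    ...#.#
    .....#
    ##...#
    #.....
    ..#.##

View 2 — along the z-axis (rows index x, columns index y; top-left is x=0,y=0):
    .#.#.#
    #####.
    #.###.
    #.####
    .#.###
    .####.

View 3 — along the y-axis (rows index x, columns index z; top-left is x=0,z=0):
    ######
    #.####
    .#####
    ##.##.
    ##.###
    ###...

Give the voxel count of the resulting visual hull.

initial block: 6^3 = 216
carve view 1 (along x, YZ-mask fill 11/36): 66 voxels remain
carve view 2 (along z, XY-mask fill 25/36): 47 voxels remain
carve view 3 (along y, XZ-mask fill 28/36): 34 voxels remain

|visual hull| = 34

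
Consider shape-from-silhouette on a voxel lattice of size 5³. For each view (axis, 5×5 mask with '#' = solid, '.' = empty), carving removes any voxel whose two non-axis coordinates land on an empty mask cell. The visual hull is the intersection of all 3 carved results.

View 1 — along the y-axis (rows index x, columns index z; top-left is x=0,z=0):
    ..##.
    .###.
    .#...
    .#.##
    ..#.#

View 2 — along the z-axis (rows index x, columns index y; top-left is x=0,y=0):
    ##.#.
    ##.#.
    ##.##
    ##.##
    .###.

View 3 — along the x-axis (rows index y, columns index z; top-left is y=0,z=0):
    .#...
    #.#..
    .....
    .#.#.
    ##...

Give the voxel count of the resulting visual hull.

voxel count = 14

start: 5×5×5 = 125 voxels
  1. axis=1 (XZ plane), |mask|=11  ⇒  voxels=55
  2. axis=2 (XY plane), |mask|=17  ⇒  voxels=37
  3. axis=0 (YZ plane), |mask|=7  ⇒  voxels=14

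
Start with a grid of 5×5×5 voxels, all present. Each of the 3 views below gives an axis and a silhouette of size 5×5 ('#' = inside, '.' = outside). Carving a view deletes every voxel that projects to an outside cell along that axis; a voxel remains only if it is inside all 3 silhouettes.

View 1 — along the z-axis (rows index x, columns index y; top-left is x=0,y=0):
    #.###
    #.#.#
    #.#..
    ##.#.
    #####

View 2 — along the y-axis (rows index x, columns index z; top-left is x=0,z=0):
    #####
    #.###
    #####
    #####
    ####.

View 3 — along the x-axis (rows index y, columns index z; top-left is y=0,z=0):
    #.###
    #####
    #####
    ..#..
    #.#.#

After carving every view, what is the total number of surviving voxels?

initial block: 5^3 = 125
step 1: project along z, AND mask (17/25) → |grid| = 85
step 2: project along y, AND mask (23/25) → |grid| = 77
step 3: project along x, AND mask (18/25) → |grid| = 57

|visual hull| = 57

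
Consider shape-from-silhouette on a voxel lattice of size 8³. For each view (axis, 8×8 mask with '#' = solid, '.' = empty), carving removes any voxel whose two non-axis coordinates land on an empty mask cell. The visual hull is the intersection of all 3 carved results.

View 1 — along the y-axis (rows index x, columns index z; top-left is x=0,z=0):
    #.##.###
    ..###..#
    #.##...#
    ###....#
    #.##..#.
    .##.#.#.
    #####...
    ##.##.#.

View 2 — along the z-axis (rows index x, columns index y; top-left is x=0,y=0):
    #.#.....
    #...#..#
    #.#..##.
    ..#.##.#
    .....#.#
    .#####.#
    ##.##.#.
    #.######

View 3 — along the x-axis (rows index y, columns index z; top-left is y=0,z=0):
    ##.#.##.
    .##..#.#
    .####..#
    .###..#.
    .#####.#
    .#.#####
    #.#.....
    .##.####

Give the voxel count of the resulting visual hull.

remaining voxels: 92

full grid |V| = 512
step 1: project along y, AND mask (36/64) → |grid| = 288
step 2: project along z, AND mask (33/64) → |grid| = 148
step 3: project along x, AND mask (38/64) → |grid| = 92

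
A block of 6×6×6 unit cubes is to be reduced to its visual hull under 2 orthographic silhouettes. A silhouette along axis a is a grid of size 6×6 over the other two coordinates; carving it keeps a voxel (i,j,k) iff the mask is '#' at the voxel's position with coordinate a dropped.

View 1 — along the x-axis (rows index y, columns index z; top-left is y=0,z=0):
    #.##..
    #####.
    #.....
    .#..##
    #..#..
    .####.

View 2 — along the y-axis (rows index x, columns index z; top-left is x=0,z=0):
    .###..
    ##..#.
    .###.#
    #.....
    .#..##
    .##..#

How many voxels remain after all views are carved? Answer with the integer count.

full grid |V| = 216
  1. axis=0 (YZ plane), |mask|=18  ⇒  voxels=108
  2. axis=1 (XZ plane), |mask|=17  ⇒  voxels=49

|visual hull| = 49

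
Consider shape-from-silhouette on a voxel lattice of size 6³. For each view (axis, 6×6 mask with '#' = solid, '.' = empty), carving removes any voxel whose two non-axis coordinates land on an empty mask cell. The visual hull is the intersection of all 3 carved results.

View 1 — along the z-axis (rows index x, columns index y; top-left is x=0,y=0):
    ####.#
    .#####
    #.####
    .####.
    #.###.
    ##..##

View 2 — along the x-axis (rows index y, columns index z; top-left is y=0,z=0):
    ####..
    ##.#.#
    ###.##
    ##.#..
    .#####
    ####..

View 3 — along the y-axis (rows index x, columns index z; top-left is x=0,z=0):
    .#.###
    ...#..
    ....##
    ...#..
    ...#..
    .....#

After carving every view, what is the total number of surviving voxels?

start: 6×6×6 = 216 voxels
step 1: project along z, AND mask (27/36) → |grid| = 162
step 2: project along x, AND mask (25/36) → |grid| = 113
step 3: project along y, AND mask (10/36) → |grid| = 28

voxel count = 28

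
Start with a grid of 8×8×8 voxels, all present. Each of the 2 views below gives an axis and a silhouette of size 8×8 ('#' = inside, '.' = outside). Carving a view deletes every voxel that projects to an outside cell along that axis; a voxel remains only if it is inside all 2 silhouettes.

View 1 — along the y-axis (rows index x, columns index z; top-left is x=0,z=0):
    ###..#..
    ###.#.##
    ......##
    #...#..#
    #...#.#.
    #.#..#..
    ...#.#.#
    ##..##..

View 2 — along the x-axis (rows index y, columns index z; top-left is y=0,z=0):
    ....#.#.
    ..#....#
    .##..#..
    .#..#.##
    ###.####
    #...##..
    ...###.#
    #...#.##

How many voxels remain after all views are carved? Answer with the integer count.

voxel count = 109

before carving: 512 voxels (8×8×8)
[1] y-view keeps 28 columns → grid now 224
[2] x-view keeps 29 columns → grid now 109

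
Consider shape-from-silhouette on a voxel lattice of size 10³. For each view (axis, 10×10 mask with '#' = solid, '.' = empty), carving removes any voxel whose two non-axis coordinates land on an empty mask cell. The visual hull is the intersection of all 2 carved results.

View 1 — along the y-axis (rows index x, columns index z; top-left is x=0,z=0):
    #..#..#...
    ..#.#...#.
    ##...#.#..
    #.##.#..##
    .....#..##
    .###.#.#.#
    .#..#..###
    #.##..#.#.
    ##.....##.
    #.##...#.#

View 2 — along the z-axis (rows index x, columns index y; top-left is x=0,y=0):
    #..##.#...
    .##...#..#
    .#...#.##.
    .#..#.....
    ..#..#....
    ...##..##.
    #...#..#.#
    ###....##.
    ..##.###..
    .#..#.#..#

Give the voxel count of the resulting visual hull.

initial block: 10^3 = 1000
carve view 1 (along y, XZ-mask fill 44/100): 440 voxels remain
carve view 2 (along z, XY-mask fill 38/100): 167 voxels remain

167 voxels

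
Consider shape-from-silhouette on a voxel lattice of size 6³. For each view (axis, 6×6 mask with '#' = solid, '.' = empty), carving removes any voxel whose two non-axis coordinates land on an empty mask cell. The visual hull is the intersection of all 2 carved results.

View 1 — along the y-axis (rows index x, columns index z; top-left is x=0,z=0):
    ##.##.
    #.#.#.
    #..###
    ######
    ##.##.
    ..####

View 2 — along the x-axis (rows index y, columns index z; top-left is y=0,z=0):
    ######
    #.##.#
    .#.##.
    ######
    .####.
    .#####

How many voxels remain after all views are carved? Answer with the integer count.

before carving: 216 voxels (6×6×6)
[1] y-view keeps 25 columns → grid now 150
[2] x-view keeps 28 columns → grid now 117

voxel count = 117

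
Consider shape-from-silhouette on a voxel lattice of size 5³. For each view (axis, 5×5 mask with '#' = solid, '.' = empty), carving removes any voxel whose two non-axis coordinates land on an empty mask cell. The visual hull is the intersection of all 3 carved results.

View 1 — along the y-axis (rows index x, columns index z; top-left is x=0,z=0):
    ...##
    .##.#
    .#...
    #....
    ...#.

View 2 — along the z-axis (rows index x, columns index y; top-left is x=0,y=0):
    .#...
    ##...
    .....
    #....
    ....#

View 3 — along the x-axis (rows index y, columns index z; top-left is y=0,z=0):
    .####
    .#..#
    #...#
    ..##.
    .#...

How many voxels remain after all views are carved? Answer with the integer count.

before carving: 125 voxels (5×5×5)
V1 y: intersect with XZ mask (8 set) -- 40 left
V2 z: intersect with XY mask (5 set) -- 10 left
V3 x: intersect with YZ mask (11 set) -- 6 left

6 voxels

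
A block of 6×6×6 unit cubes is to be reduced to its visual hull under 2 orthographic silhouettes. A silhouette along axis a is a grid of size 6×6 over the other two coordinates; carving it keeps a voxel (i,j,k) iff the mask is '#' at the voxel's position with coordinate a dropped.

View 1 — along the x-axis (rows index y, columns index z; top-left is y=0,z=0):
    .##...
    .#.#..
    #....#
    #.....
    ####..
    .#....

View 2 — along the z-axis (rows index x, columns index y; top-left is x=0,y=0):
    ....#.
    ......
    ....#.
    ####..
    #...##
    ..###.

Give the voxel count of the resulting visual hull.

before carving: 216 voxels (6×6×6)
V1 x: intersect with YZ mask (12 set) -- 72 left
V2 z: intersect with XY mask (12 set) -- 29 left

29 voxels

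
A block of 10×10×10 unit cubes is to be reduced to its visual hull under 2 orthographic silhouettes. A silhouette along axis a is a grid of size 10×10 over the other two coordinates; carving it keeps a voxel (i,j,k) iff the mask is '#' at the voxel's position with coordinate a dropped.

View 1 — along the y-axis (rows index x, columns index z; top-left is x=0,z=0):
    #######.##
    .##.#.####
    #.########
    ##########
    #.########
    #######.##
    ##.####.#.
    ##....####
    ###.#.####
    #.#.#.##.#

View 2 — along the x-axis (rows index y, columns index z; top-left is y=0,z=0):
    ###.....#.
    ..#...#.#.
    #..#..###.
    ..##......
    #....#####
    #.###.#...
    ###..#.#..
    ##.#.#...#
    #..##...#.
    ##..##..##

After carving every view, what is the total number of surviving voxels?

before carving: 1000 voxels (10×10×10)
[1] y-view keeps 80 columns → grid now 800
[2] x-view keeps 45 columns → grid now 363

363 voxels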